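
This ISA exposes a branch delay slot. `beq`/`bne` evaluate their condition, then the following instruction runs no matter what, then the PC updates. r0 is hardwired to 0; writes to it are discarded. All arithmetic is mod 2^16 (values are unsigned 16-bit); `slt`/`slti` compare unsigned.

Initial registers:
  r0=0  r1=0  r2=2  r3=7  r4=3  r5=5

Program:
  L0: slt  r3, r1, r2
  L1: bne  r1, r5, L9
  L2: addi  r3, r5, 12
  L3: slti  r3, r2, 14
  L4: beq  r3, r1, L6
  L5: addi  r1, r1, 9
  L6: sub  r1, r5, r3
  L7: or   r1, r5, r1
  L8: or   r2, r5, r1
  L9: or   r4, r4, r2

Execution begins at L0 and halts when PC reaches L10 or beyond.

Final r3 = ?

#0 slt  r3, r1, r2 ; 0/0/2/1/3/5
#1 bne  r1, r5, L9 ; 0/0/2/1/3/5 ; →target
#2 addi  r3, r5, 12 ; 0/0/2/17/3/5
#9 or   r4, r4, r2 ; 0/0/2/17/3/5

17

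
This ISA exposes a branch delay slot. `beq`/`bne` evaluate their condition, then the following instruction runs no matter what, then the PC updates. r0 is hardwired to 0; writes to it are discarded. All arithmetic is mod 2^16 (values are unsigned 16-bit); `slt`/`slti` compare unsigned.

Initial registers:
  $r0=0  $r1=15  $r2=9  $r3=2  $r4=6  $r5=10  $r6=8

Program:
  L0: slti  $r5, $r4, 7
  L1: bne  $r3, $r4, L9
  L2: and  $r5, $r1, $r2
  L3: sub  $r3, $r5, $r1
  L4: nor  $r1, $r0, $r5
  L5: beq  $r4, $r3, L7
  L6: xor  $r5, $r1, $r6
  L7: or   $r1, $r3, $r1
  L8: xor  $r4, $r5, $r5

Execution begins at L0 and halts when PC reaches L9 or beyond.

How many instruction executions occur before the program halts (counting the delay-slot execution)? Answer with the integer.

[0] slti  $r5, $r4, 7  →  {$r0:0, $r1:15, $r2:9, $r3:2, $r4:6, $r5:1, $r6:8}
[1] bne  $r3, $r4, L9  →  {$r0:0, $r1:15, $r2:9, $r3:2, $r4:6, $r5:1, $r6:8}  ⟨branch taken⟩
[2] and  $r5, $r1, $r2  →  {$r0:0, $r1:15, $r2:9, $r3:2, $r4:6, $r5:9, $r6:8}

3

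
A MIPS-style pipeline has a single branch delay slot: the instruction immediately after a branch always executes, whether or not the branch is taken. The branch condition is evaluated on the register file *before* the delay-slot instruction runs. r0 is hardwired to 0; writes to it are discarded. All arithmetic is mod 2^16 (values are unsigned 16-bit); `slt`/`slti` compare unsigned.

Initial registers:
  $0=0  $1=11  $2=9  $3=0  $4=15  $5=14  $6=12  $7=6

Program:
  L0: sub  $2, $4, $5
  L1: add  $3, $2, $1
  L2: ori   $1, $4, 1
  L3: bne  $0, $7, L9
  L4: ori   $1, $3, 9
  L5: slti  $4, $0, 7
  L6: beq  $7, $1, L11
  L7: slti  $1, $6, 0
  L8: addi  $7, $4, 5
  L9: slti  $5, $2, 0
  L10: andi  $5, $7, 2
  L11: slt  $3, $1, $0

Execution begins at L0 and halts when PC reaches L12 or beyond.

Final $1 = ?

PC=0  sub  $2, $4, $5        | $0=0 $1=11 $2=1 $3=0 $4=15 $5=14 $6=12 $7=6
PC=1  add  $3, $2, $1        | $0=0 $1=11 $2=1 $3=12 $4=15 $5=14 $6=12 $7=6
PC=2  ori   $1, $4, 1        | $0=0 $1=15 $2=1 $3=12 $4=15 $5=14 $6=12 $7=6
PC=3  bne  $0, $7, L9        | $0=0 $1=15 $2=1 $3=12 $4=15 $5=14 $6=12 $7=6  [TAKEN]
PC=4  ori   $1, $3, 9        | $0=0 $1=13 $2=1 $3=12 $4=15 $5=14 $6=12 $7=6
PC=9  slti  $5, $2, 0        | $0=0 $1=13 $2=1 $3=12 $4=15 $5=0 $6=12 $7=6
PC=10 andi  $5, $7, 2        | $0=0 $1=13 $2=1 $3=12 $4=15 $5=2 $6=12 $7=6
PC=11 slt  $3, $1, $0        | $0=0 $1=13 $2=1 $3=0 $4=15 $5=2 $6=12 $7=6

13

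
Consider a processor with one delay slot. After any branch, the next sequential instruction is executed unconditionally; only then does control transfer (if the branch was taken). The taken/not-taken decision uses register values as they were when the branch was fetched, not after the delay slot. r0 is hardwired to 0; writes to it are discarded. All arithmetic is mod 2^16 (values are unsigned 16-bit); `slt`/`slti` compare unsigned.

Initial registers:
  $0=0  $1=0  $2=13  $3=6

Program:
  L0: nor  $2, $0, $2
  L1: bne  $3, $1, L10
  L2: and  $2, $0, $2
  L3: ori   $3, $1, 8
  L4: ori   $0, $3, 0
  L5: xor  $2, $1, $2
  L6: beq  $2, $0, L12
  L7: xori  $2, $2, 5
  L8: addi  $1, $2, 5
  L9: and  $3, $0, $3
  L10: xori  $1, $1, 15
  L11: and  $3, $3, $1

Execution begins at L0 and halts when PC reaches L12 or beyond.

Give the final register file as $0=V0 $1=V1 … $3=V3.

$0=0 $1=15 $2=0 $3=6

[0] nor  $2, $0, $2  →  {$0:0, $1:0, $2:65522, $3:6}
[1] bne  $3, $1, L10  →  {$0:0, $1:0, $2:65522, $3:6}  ⟨branch taken⟩
[2] and  $2, $0, $2  →  {$0:0, $1:0, $2:0, $3:6}
[10] xori  $1, $1, 15  →  {$0:0, $1:15, $2:0, $3:6}
[11] and  $3, $3, $1  →  {$0:0, $1:15, $2:0, $3:6}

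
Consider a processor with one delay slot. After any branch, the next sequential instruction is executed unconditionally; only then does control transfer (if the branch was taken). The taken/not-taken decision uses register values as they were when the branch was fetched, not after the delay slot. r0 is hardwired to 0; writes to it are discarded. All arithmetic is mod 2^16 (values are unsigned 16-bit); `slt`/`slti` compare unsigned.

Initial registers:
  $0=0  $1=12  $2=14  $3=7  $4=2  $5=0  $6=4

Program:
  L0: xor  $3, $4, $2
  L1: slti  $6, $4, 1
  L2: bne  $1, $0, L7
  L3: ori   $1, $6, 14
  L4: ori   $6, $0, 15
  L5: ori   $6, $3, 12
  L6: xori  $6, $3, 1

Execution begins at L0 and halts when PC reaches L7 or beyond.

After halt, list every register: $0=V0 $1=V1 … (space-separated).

[0] xor  $3, $4, $2  →  {$0:0, $1:12, $2:14, $3:12, $4:2, $5:0, $6:4}
[1] slti  $6, $4, 1  →  {$0:0, $1:12, $2:14, $3:12, $4:2, $5:0, $6:0}
[2] bne  $1, $0, L7  →  {$0:0, $1:12, $2:14, $3:12, $4:2, $5:0, $6:0}  ⟨branch taken⟩
[3] ori   $1, $6, 14  →  {$0:0, $1:14, $2:14, $3:12, $4:2, $5:0, $6:0}

$0=0 $1=14 $2=14 $3=12 $4=2 $5=0 $6=0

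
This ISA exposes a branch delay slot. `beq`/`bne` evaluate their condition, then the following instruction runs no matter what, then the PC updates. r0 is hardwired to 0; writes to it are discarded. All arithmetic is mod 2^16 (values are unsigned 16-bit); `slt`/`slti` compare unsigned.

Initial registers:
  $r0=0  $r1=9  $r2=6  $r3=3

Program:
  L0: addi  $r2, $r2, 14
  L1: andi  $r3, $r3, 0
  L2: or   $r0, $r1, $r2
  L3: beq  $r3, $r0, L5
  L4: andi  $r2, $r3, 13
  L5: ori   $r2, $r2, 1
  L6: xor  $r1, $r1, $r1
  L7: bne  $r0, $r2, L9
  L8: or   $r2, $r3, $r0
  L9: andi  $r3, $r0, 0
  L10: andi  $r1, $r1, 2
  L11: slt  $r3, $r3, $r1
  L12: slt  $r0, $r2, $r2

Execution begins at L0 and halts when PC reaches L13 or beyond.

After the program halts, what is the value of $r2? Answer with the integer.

0

#0 addi  $r2, $r2, 14 ; 0/9/20/3
#1 andi  $r3, $r3, 0 ; 0/9/20/0
#2 or   $r0, $r1, $r2 ; 0/9/20/0
#3 beq  $r3, $r0, L5 ; 0/9/20/0 ; →target
#4 andi  $r2, $r3, 13 ; 0/9/0/0
#5 ori   $r2, $r2, 1 ; 0/9/1/0
#6 xor  $r1, $r1, $r1 ; 0/0/1/0
#7 bne  $r0, $r2, L9 ; 0/0/1/0 ; →target
#8 or   $r2, $r3, $r0 ; 0/0/0/0
#9 andi  $r3, $r0, 0 ; 0/0/0/0
#10 andi  $r1, $r1, 2 ; 0/0/0/0
#11 slt  $r3, $r3, $r1 ; 0/0/0/0
#12 slt  $r0, $r2, $r2 ; 0/0/0/0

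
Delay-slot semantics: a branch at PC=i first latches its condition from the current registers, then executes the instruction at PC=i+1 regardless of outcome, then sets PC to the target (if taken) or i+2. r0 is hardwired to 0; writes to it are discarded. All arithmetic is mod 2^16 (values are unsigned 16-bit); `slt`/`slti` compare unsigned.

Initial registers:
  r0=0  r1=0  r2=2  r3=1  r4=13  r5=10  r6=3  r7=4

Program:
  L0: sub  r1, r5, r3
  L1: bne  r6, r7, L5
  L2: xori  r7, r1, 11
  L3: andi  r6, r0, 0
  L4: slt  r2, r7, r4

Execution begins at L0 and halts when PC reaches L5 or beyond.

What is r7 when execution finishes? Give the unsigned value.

2

[0] sub  r1, r5, r3  →  {r0:0, r1:9, r2:2, r3:1, r4:13, r5:10, r6:3, r7:4}
[1] bne  r6, r7, L5  →  {r0:0, r1:9, r2:2, r3:1, r4:13, r5:10, r6:3, r7:4}  ⟨branch taken⟩
[2] xori  r7, r1, 11  →  {r0:0, r1:9, r2:2, r3:1, r4:13, r5:10, r6:3, r7:2}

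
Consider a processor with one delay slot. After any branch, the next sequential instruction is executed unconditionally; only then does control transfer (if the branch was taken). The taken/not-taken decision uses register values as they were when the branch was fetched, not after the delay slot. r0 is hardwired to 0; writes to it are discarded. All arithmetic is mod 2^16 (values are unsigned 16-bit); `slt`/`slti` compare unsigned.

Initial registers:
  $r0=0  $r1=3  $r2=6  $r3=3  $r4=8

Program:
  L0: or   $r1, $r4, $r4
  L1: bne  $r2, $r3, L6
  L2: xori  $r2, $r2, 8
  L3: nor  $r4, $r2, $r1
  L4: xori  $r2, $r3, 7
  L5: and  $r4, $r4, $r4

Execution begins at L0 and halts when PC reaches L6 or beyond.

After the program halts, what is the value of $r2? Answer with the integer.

PC=0  or   $r1, $r4, $r4     | $r0=0 $r1=8 $r2=6 $r3=3 $r4=8
PC=1  bne  $r2, $r3, L6      | $r0=0 $r1=8 $r2=6 $r3=3 $r4=8  [TAKEN]
PC=2  xori  $r2, $r2, 8      | $r0=0 $r1=8 $r2=14 $r3=3 $r4=8

14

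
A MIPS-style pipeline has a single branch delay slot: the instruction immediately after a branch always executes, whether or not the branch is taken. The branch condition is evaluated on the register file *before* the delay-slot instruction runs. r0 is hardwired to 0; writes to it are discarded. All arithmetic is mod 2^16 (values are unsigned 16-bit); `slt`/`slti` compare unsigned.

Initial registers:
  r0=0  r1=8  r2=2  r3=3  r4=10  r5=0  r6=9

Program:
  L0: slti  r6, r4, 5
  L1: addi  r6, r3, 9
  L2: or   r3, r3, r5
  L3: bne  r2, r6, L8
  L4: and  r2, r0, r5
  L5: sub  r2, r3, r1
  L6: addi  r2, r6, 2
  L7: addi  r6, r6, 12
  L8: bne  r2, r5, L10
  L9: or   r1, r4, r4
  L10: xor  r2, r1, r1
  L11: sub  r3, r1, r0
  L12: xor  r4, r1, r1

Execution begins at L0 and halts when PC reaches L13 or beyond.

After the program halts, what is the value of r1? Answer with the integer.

#0 slti  r6, r4, 5 ; 0/8/2/3/10/0/0
#1 addi  r6, r3, 9 ; 0/8/2/3/10/0/12
#2 or   r3, r3, r5 ; 0/8/2/3/10/0/12
#3 bne  r2, r6, L8 ; 0/8/2/3/10/0/12 ; →target
#4 and  r2, r0, r5 ; 0/8/0/3/10/0/12
#8 bne  r2, r5, L10 ; 0/8/0/3/10/0/12 ; →fallthru
#9 or   r1, r4, r4 ; 0/10/0/3/10/0/12
#10 xor  r2, r1, r1 ; 0/10/0/3/10/0/12
#11 sub  r3, r1, r0 ; 0/10/0/10/10/0/12
#12 xor  r4, r1, r1 ; 0/10/0/10/0/0/12

10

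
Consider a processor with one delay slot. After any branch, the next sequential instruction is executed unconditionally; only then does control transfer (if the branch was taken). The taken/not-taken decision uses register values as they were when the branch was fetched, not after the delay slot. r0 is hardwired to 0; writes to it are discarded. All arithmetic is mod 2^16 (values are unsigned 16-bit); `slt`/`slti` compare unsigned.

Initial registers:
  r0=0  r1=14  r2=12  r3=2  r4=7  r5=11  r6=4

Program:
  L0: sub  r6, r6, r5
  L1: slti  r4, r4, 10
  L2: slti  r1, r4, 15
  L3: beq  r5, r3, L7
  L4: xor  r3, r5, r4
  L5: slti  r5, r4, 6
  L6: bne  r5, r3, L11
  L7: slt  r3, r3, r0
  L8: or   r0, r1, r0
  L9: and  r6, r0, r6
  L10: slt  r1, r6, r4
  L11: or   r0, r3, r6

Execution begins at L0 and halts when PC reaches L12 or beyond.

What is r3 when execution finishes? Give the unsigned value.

0

#0 sub  r6, r6, r5 ; 0/14/12/2/7/11/65529
#1 slti  r4, r4, 10 ; 0/14/12/2/1/11/65529
#2 slti  r1, r4, 15 ; 0/1/12/2/1/11/65529
#3 beq  r5, r3, L7 ; 0/1/12/2/1/11/65529 ; →fallthru
#4 xor  r3, r5, r4 ; 0/1/12/10/1/11/65529
#5 slti  r5, r4, 6 ; 0/1/12/10/1/1/65529
#6 bne  r5, r3, L11 ; 0/1/12/10/1/1/65529 ; →target
#7 slt  r3, r3, r0 ; 0/1/12/0/1/1/65529
#11 or   r0, r3, r6 ; 0/1/12/0/1/1/65529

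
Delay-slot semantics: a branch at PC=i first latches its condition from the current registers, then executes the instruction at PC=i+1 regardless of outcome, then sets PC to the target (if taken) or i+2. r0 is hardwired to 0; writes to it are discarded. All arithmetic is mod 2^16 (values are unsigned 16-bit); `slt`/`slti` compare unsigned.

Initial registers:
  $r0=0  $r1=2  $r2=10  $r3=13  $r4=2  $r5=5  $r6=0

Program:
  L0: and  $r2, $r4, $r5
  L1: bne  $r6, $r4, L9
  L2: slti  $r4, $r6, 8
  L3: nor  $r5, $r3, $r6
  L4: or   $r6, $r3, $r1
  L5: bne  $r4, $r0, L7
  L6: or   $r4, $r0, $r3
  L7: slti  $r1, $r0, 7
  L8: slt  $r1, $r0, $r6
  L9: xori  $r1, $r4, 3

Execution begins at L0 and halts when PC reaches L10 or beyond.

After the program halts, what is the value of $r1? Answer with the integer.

2

PC=0  and  $r2, $r4, $r5     | $r0=0 $r1=2 $r2=0 $r3=13 $r4=2 $r5=5 $r6=0
PC=1  bne  $r6, $r4, L9      | $r0=0 $r1=2 $r2=0 $r3=13 $r4=2 $r5=5 $r6=0  [TAKEN]
PC=2  slti  $r4, $r6, 8      | $r0=0 $r1=2 $r2=0 $r3=13 $r4=1 $r5=5 $r6=0
PC=9  xori  $r1, $r4, 3      | $r0=0 $r1=2 $r2=0 $r3=13 $r4=1 $r5=5 $r6=0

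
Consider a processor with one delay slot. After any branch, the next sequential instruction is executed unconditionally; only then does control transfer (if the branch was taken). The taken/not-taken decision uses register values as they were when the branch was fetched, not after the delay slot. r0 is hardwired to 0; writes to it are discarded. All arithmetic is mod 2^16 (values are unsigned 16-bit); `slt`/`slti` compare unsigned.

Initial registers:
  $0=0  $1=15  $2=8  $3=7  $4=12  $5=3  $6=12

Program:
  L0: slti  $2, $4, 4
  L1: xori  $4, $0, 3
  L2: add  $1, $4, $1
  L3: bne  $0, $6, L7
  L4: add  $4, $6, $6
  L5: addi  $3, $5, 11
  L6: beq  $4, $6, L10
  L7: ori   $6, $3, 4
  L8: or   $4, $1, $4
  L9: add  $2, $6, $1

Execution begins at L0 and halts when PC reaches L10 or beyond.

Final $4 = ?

#0 slti  $2, $4, 4 ; 0/15/0/7/12/3/12
#1 xori  $4, $0, 3 ; 0/15/0/7/3/3/12
#2 add  $1, $4, $1 ; 0/18/0/7/3/3/12
#3 bne  $0, $6, L7 ; 0/18/0/7/3/3/12 ; →target
#4 add  $4, $6, $6 ; 0/18/0/7/24/3/12
#7 ori   $6, $3, 4 ; 0/18/0/7/24/3/7
#8 or   $4, $1, $4 ; 0/18/0/7/26/3/7
#9 add  $2, $6, $1 ; 0/18/25/7/26/3/7

26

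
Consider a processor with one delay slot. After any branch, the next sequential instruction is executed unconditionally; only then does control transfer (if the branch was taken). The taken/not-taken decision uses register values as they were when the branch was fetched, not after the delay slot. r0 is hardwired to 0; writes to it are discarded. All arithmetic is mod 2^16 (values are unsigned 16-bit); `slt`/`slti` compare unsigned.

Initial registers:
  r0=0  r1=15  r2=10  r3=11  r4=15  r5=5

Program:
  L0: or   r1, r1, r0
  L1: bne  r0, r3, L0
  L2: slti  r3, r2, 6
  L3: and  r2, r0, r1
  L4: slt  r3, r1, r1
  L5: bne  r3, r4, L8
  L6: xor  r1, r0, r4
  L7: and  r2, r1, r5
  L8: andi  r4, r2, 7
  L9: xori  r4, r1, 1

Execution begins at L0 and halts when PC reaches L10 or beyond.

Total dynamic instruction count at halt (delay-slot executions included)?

  step pc=0: or   r1, r1, r0  regs=(0,15,10,11,15,5)
  step pc=1: bne  r0, r3, L0  cond=T  regs=(0,15,10,11,15,5)
  step pc=2: slti  r3, r2, 6  regs=(0,15,10,0,15,5)
  step pc=0: or   r1, r1, r0  regs=(0,15,10,0,15,5)
  step pc=1: bne  r0, r3, L0  cond=F  regs=(0,15,10,0,15,5)
  step pc=2: slti  r3, r2, 6  regs=(0,15,10,0,15,5)
  step pc=3: and  r2, r0, r1  regs=(0,15,0,0,15,5)
  step pc=4: slt  r3, r1, r1  regs=(0,15,0,0,15,5)
  step pc=5: bne  r3, r4, L8  cond=T  regs=(0,15,0,0,15,5)
  step pc=6: xor  r1, r0, r4  regs=(0,15,0,0,15,5)
  step pc=8: andi  r4, r2, 7  regs=(0,15,0,0,0,5)
  step pc=9: xori  r4, r1, 1  regs=(0,15,0,0,14,5)

12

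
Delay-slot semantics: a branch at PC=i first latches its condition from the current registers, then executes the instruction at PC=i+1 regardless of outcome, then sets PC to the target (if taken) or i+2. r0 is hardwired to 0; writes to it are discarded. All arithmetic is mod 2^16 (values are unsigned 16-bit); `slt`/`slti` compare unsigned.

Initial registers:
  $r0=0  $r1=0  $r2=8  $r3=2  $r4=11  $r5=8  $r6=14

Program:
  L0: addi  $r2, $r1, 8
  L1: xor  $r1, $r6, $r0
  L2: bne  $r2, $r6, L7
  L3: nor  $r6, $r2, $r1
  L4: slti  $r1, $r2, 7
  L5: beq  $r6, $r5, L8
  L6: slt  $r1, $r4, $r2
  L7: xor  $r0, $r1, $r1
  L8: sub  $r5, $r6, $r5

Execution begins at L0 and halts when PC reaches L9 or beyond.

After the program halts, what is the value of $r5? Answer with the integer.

65513

PC=0  addi  $r2, $r1, 8      | $r0=0 $r1=0 $r2=8 $r3=2 $r4=11 $r5=8 $r6=14
PC=1  xor  $r1, $r6, $r0     | $r0=0 $r1=14 $r2=8 $r3=2 $r4=11 $r5=8 $r6=14
PC=2  bne  $r2, $r6, L7      | $r0=0 $r1=14 $r2=8 $r3=2 $r4=11 $r5=8 $r6=14  [TAKEN]
PC=3  nor  $r6, $r2, $r1     | $r0=0 $r1=14 $r2=8 $r3=2 $r4=11 $r5=8 $r6=65521
PC=7  xor  $r0, $r1, $r1     | $r0=0 $r1=14 $r2=8 $r3=2 $r4=11 $r5=8 $r6=65521
PC=8  sub  $r5, $r6, $r5     | $r0=0 $r1=14 $r2=8 $r3=2 $r4=11 $r5=65513 $r6=65521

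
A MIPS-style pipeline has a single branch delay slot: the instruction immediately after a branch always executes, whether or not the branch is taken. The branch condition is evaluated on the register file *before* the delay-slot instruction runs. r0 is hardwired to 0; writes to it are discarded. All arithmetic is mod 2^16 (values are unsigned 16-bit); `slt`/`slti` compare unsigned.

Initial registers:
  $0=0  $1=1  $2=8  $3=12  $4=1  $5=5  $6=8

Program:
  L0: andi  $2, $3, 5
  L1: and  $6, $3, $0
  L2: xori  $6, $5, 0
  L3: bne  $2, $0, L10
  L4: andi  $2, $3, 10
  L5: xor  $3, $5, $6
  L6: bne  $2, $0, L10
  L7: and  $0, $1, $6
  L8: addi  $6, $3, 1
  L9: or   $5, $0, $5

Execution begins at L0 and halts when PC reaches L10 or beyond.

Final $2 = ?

#0 andi  $2, $3, 5 ; 0/1/4/12/1/5/8
#1 and  $6, $3, $0 ; 0/1/4/12/1/5/0
#2 xori  $6, $5, 0 ; 0/1/4/12/1/5/5
#3 bne  $2, $0, L10 ; 0/1/4/12/1/5/5 ; →target
#4 andi  $2, $3, 10 ; 0/1/8/12/1/5/5

8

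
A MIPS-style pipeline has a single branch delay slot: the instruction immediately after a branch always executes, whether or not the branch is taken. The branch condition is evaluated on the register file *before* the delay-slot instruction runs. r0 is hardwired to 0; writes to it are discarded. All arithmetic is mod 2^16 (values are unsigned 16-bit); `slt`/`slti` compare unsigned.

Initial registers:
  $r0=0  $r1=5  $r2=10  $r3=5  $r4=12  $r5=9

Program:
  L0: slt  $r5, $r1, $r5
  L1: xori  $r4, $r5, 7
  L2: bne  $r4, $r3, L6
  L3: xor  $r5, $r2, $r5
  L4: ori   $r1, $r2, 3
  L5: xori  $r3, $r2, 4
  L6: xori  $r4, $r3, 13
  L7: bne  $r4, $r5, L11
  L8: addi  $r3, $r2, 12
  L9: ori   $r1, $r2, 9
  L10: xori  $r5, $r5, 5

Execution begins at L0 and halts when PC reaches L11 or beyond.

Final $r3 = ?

PC=0  slt  $r5, $r1, $r5     | $r0=0 $r1=5 $r2=10 $r3=5 $r4=12 $r5=1
PC=1  xori  $r4, $r5, 7      | $r0=0 $r1=5 $r2=10 $r3=5 $r4=6 $r5=1
PC=2  bne  $r4, $r3, L6      | $r0=0 $r1=5 $r2=10 $r3=5 $r4=6 $r5=1  [TAKEN]
PC=3  xor  $r5, $r2, $r5     | $r0=0 $r1=5 $r2=10 $r3=5 $r4=6 $r5=11
PC=6  xori  $r4, $r3, 13     | $r0=0 $r1=5 $r2=10 $r3=5 $r4=8 $r5=11
PC=7  bne  $r4, $r5, L11     | $r0=0 $r1=5 $r2=10 $r3=5 $r4=8 $r5=11  [TAKEN]
PC=8  addi  $r3, $r2, 12     | $r0=0 $r1=5 $r2=10 $r3=22 $r4=8 $r5=11

22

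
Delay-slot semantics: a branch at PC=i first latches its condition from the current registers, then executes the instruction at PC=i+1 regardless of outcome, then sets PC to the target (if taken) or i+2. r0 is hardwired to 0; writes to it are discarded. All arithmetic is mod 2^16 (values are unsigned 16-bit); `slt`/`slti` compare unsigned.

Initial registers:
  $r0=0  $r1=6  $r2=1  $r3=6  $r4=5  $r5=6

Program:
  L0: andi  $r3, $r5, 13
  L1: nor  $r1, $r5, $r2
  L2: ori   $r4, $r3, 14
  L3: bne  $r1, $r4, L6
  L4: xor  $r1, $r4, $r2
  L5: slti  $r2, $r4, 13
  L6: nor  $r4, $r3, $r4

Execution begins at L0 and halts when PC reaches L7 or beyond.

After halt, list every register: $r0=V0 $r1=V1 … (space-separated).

$r0=0 $r1=15 $r2=1 $r3=4 $r4=65521 $r5=6

#0 andi  $r3, $r5, 13 ; 0/6/1/4/5/6
#1 nor  $r1, $r5, $r2 ; 0/65528/1/4/5/6
#2 ori   $r4, $r3, 14 ; 0/65528/1/4/14/6
#3 bne  $r1, $r4, L6 ; 0/65528/1/4/14/6 ; →target
#4 xor  $r1, $r4, $r2 ; 0/15/1/4/14/6
#6 nor  $r4, $r3, $r4 ; 0/15/1/4/65521/6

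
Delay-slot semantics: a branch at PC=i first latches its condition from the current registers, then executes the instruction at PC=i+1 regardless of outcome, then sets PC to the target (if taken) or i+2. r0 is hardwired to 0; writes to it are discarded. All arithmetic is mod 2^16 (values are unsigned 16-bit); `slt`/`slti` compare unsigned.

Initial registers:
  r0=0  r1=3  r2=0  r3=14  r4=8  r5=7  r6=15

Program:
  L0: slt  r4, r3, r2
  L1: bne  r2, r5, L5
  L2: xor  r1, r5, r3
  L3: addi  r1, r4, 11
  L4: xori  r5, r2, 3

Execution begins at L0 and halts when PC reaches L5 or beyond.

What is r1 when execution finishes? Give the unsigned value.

9

PC=0  slt  r4, r3, r2        | r0=0 r1=3 r2=0 r3=14 r4=0 r5=7 r6=15
PC=1  bne  r2, r5, L5        | r0=0 r1=3 r2=0 r3=14 r4=0 r5=7 r6=15  [TAKEN]
PC=2  xor  r1, r5, r3        | r0=0 r1=9 r2=0 r3=14 r4=0 r5=7 r6=15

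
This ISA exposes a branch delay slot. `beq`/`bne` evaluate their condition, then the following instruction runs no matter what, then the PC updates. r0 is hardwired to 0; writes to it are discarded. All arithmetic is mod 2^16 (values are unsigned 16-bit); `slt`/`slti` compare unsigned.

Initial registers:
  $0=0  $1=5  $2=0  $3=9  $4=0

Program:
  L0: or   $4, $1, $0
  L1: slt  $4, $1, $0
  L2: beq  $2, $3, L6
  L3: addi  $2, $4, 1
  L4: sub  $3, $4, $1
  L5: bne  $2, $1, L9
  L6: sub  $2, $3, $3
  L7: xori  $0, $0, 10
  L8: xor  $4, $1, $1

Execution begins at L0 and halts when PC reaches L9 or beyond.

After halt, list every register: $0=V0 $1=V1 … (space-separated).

[0] or   $4, $1, $0  →  {$0:0, $1:5, $2:0, $3:9, $4:5}
[1] slt  $4, $1, $0  →  {$0:0, $1:5, $2:0, $3:9, $4:0}
[2] beq  $2, $3, L6  →  {$0:0, $1:5, $2:0, $3:9, $4:0}  ⟨branch fallthrough⟩
[3] addi  $2, $4, 1  →  {$0:0, $1:5, $2:1, $3:9, $4:0}
[4] sub  $3, $4, $1  →  {$0:0, $1:5, $2:1, $3:65531, $4:0}
[5] bne  $2, $1, L9  →  {$0:0, $1:5, $2:1, $3:65531, $4:0}  ⟨branch taken⟩
[6] sub  $2, $3, $3  →  {$0:0, $1:5, $2:0, $3:65531, $4:0}

$0=0 $1=5 $2=0 $3=65531 $4=0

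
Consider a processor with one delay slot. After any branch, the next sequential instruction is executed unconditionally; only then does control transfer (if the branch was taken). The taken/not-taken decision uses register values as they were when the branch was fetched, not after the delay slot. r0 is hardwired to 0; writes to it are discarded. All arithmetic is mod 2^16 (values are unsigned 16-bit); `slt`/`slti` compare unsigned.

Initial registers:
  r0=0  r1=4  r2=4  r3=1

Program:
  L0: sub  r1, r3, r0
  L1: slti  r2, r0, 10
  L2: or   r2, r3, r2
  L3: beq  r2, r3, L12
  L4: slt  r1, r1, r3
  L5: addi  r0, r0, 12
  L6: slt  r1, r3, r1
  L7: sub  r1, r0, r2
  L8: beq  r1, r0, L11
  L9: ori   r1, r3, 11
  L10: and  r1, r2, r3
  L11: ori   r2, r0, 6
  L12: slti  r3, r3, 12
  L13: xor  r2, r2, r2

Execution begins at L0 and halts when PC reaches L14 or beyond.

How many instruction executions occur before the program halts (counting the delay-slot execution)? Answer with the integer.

PC=0  sub  r1, r3, r0        | r0=0 r1=1 r2=4 r3=1
PC=1  slti  r2, r0, 10       | r0=0 r1=1 r2=1 r3=1
PC=2  or   r2, r3, r2        | r0=0 r1=1 r2=1 r3=1
PC=3  beq  r2, r3, L12       | r0=0 r1=1 r2=1 r3=1  [TAKEN]
PC=4  slt  r1, r1, r3        | r0=0 r1=0 r2=1 r3=1
PC=12 slti  r3, r3, 12       | r0=0 r1=0 r2=1 r3=1
PC=13 xor  r2, r2, r2        | r0=0 r1=0 r2=0 r3=1

7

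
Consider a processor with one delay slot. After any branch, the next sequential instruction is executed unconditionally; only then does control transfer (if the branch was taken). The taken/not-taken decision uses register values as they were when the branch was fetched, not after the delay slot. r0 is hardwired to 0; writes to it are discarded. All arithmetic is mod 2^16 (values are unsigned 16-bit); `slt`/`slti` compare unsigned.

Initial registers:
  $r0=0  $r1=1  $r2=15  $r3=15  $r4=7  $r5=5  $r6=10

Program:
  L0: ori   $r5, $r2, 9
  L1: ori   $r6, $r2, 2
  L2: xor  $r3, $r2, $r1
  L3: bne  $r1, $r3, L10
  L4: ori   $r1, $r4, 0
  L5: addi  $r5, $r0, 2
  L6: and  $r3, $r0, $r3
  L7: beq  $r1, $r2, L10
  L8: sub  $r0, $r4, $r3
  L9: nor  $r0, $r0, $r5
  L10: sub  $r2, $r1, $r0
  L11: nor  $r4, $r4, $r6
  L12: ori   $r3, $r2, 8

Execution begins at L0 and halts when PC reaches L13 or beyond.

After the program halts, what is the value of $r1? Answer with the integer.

7

PC=0  ori   $r5, $r2, 9      | $r0=0 $r1=1 $r2=15 $r3=15 $r4=7 $r5=15 $r6=10
PC=1  ori   $r6, $r2, 2      | $r0=0 $r1=1 $r2=15 $r3=15 $r4=7 $r5=15 $r6=15
PC=2  xor  $r3, $r2, $r1     | $r0=0 $r1=1 $r2=15 $r3=14 $r4=7 $r5=15 $r6=15
PC=3  bne  $r1, $r3, L10     | $r0=0 $r1=1 $r2=15 $r3=14 $r4=7 $r5=15 $r6=15  [TAKEN]
PC=4  ori   $r1, $r4, 0      | $r0=0 $r1=7 $r2=15 $r3=14 $r4=7 $r5=15 $r6=15
PC=10 sub  $r2, $r1, $r0     | $r0=0 $r1=7 $r2=7 $r3=14 $r4=7 $r5=15 $r6=15
PC=11 nor  $r4, $r4, $r6     | $r0=0 $r1=7 $r2=7 $r3=14 $r4=65520 $r5=15 $r6=15
PC=12 ori   $r3, $r2, 8      | $r0=0 $r1=7 $r2=7 $r3=15 $r4=65520 $r5=15 $r6=15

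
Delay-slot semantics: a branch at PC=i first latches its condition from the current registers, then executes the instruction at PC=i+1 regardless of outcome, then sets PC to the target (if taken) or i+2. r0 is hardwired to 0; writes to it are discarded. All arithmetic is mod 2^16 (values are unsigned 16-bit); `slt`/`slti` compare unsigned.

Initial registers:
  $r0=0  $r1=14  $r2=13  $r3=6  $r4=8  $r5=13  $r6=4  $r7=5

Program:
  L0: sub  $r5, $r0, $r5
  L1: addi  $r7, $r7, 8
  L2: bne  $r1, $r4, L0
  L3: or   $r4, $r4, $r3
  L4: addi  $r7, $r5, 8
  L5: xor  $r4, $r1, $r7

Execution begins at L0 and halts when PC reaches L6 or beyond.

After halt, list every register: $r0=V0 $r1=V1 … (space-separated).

$r0=0 $r1=14 $r2=13 $r3=6 $r4=27 $r5=13 $r6=4 $r7=21

PC=0  sub  $r5, $r0, $r5     | $r0=0 $r1=14 $r2=13 $r3=6 $r4=8 $r5=65523 $r6=4 $r7=5
PC=1  addi  $r7, $r7, 8      | $r0=0 $r1=14 $r2=13 $r3=6 $r4=8 $r5=65523 $r6=4 $r7=13
PC=2  bne  $r1, $r4, L0      | $r0=0 $r1=14 $r2=13 $r3=6 $r4=8 $r5=65523 $r6=4 $r7=13  [TAKEN]
PC=3  or   $r4, $r4, $r3     | $r0=0 $r1=14 $r2=13 $r3=6 $r4=14 $r5=65523 $r6=4 $r7=13
PC=0  sub  $r5, $r0, $r5     | $r0=0 $r1=14 $r2=13 $r3=6 $r4=14 $r5=13 $r6=4 $r7=13
PC=1  addi  $r7, $r7, 8      | $r0=0 $r1=14 $r2=13 $r3=6 $r4=14 $r5=13 $r6=4 $r7=21
PC=2  bne  $r1, $r4, L0      | $r0=0 $r1=14 $r2=13 $r3=6 $r4=14 $r5=13 $r6=4 $r7=21  [not taken]
PC=3  or   $r4, $r4, $r3     | $r0=0 $r1=14 $r2=13 $r3=6 $r4=14 $r5=13 $r6=4 $r7=21
PC=4  addi  $r7, $r5, 8      | $r0=0 $r1=14 $r2=13 $r3=6 $r4=14 $r5=13 $r6=4 $r7=21
PC=5  xor  $r4, $r1, $r7     | $r0=0 $r1=14 $r2=13 $r3=6 $r4=27 $r5=13 $r6=4 $r7=21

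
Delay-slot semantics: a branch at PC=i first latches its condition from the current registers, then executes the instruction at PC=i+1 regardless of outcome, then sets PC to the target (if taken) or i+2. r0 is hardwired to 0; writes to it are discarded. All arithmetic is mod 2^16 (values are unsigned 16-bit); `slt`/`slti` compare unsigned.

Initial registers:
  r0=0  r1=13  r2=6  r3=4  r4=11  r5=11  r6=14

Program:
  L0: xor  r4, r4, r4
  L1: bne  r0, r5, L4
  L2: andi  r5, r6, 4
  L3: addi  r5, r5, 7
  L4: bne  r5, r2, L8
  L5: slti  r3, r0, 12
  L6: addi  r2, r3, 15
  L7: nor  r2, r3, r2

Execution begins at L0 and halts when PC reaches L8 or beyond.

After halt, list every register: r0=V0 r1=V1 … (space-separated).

r0=0 r1=13 r2=6 r3=1 r4=0 r5=4 r6=14

#0 xor  r4, r4, r4 ; 0/13/6/4/0/11/14
#1 bne  r0, r5, L4 ; 0/13/6/4/0/11/14 ; →target
#2 andi  r5, r6, 4 ; 0/13/6/4/0/4/14
#4 bne  r5, r2, L8 ; 0/13/6/4/0/4/14 ; →target
#5 slti  r3, r0, 12 ; 0/13/6/1/0/4/14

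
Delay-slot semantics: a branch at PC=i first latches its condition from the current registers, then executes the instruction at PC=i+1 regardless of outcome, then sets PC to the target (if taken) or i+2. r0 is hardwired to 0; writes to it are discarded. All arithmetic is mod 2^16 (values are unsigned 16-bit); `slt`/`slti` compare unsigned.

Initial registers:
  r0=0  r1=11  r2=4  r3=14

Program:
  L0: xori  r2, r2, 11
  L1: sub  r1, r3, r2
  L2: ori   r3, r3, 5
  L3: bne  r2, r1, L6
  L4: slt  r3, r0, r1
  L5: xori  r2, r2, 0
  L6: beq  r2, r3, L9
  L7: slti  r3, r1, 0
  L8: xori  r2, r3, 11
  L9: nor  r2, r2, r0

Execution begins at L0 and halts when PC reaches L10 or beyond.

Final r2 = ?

65524

PC=0  xori  r2, r2, 11       | r0=0 r1=11 r2=15 r3=14
PC=1  sub  r1, r3, r2        | r0=0 r1=65535 r2=15 r3=14
PC=2  ori   r3, r3, 5        | r0=0 r1=65535 r2=15 r3=15
PC=3  bne  r2, r1, L6        | r0=0 r1=65535 r2=15 r3=15  [TAKEN]
PC=4  slt  r3, r0, r1        | r0=0 r1=65535 r2=15 r3=1
PC=6  beq  r2, r3, L9        | r0=0 r1=65535 r2=15 r3=1  [not taken]
PC=7  slti  r3, r1, 0        | r0=0 r1=65535 r2=15 r3=0
PC=8  xori  r2, r3, 11       | r0=0 r1=65535 r2=11 r3=0
PC=9  nor  r2, r2, r0        | r0=0 r1=65535 r2=65524 r3=0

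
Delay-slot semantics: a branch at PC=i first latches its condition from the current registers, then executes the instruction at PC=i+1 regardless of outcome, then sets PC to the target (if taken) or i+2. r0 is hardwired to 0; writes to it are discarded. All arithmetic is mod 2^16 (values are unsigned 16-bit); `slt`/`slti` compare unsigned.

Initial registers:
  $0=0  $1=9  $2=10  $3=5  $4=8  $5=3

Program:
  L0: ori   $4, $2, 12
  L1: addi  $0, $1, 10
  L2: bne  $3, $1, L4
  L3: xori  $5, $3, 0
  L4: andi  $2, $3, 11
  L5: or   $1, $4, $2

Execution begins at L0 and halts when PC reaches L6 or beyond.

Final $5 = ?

5

[0] ori   $4, $2, 12  →  {$0:0, $1:9, $2:10, $3:5, $4:14, $5:3}
[1] addi  $0, $1, 10  →  {$0:0, $1:9, $2:10, $3:5, $4:14, $5:3}
[2] bne  $3, $1, L4  →  {$0:0, $1:9, $2:10, $3:5, $4:14, $5:3}  ⟨branch taken⟩
[3] xori  $5, $3, 0  →  {$0:0, $1:9, $2:10, $3:5, $4:14, $5:5}
[4] andi  $2, $3, 11  →  {$0:0, $1:9, $2:1, $3:5, $4:14, $5:5}
[5] or   $1, $4, $2  →  {$0:0, $1:15, $2:1, $3:5, $4:14, $5:5}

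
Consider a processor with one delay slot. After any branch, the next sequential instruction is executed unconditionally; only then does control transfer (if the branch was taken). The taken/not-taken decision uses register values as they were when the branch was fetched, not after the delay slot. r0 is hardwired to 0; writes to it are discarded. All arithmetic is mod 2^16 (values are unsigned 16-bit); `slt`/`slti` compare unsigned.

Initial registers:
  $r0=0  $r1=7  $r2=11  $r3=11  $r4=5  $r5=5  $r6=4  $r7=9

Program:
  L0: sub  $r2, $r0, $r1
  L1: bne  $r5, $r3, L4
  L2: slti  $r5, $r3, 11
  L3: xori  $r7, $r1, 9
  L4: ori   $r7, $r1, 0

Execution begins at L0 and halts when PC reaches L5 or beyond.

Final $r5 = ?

0

#0 sub  $r2, $r0, $r1 ; 0/7/65529/11/5/5/4/9
#1 bne  $r5, $r3, L4 ; 0/7/65529/11/5/5/4/9 ; →target
#2 slti  $r5, $r3, 11 ; 0/7/65529/11/5/0/4/9
#4 ori   $r7, $r1, 0 ; 0/7/65529/11/5/0/4/7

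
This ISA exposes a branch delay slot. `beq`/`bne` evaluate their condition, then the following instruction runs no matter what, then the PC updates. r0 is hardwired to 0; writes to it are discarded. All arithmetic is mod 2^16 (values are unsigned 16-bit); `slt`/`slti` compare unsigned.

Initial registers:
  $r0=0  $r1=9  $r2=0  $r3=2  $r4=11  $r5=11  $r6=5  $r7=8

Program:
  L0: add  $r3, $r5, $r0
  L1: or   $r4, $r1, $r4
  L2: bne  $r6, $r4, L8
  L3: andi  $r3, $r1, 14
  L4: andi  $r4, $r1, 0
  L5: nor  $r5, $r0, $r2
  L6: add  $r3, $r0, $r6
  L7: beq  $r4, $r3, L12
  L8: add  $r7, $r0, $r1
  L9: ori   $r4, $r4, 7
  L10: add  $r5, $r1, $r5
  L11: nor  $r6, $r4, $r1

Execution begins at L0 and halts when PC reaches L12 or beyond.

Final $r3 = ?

#0 add  $r3, $r5, $r0 ; 0/9/0/11/11/11/5/8
#1 or   $r4, $r1, $r4 ; 0/9/0/11/11/11/5/8
#2 bne  $r6, $r4, L8 ; 0/9/0/11/11/11/5/8 ; →target
#3 andi  $r3, $r1, 14 ; 0/9/0/8/11/11/5/8
#8 add  $r7, $r0, $r1 ; 0/9/0/8/11/11/5/9
#9 ori   $r4, $r4, 7 ; 0/9/0/8/15/11/5/9
#10 add  $r5, $r1, $r5 ; 0/9/0/8/15/20/5/9
#11 nor  $r6, $r4, $r1 ; 0/9/0/8/15/20/65520/9

8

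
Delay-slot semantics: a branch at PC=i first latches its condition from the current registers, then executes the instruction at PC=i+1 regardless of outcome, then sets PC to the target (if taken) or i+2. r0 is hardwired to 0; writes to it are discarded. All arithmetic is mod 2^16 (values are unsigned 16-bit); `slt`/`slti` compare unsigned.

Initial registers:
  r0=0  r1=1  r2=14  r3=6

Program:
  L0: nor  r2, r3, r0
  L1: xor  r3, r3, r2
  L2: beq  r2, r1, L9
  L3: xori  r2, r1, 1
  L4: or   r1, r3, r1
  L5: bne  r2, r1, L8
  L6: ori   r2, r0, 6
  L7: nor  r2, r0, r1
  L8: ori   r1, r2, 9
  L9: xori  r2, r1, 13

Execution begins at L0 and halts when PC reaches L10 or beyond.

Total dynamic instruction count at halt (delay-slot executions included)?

[0] nor  r2, r3, r0  →  {r0:0, r1:1, r2:65529, r3:6}
[1] xor  r3, r3, r2  →  {r0:0, r1:1, r2:65529, r3:65535}
[2] beq  r2, r1, L9  →  {r0:0, r1:1, r2:65529, r3:65535}  ⟨branch fallthrough⟩
[3] xori  r2, r1, 1  →  {r0:0, r1:1, r2:0, r3:65535}
[4] or   r1, r3, r1  →  {r0:0, r1:65535, r2:0, r3:65535}
[5] bne  r2, r1, L8  →  {r0:0, r1:65535, r2:0, r3:65535}  ⟨branch taken⟩
[6] ori   r2, r0, 6  →  {r0:0, r1:65535, r2:6, r3:65535}
[8] ori   r1, r2, 9  →  {r0:0, r1:15, r2:6, r3:65535}
[9] xori  r2, r1, 13  →  {r0:0, r1:15, r2:2, r3:65535}

9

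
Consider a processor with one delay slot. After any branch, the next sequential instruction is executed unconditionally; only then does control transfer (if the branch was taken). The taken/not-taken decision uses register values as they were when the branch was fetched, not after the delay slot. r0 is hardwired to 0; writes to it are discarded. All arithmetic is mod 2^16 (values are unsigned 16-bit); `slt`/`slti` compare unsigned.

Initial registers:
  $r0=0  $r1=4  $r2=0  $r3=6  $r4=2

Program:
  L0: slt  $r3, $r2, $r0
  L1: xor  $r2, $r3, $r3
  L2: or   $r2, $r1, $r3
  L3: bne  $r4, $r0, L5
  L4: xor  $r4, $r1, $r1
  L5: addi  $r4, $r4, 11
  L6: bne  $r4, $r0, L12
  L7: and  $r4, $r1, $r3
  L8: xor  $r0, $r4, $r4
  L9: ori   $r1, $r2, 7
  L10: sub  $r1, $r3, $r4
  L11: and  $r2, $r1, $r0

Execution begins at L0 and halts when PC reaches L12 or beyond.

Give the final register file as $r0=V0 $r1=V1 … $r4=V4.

$r0=0 $r1=4 $r2=4 $r3=0 $r4=0

PC=0  slt  $r3, $r2, $r0     | $r0=0 $r1=4 $r2=0 $r3=0 $r4=2
PC=1  xor  $r2, $r3, $r3     | $r0=0 $r1=4 $r2=0 $r3=0 $r4=2
PC=2  or   $r2, $r1, $r3     | $r0=0 $r1=4 $r2=4 $r3=0 $r4=2
PC=3  bne  $r4, $r0, L5      | $r0=0 $r1=4 $r2=4 $r3=0 $r4=2  [TAKEN]
PC=4  xor  $r4, $r1, $r1     | $r0=0 $r1=4 $r2=4 $r3=0 $r4=0
PC=5  addi  $r4, $r4, 11     | $r0=0 $r1=4 $r2=4 $r3=0 $r4=11
PC=6  bne  $r4, $r0, L12     | $r0=0 $r1=4 $r2=4 $r3=0 $r4=11  [TAKEN]
PC=7  and  $r4, $r1, $r3     | $r0=0 $r1=4 $r2=4 $r3=0 $r4=0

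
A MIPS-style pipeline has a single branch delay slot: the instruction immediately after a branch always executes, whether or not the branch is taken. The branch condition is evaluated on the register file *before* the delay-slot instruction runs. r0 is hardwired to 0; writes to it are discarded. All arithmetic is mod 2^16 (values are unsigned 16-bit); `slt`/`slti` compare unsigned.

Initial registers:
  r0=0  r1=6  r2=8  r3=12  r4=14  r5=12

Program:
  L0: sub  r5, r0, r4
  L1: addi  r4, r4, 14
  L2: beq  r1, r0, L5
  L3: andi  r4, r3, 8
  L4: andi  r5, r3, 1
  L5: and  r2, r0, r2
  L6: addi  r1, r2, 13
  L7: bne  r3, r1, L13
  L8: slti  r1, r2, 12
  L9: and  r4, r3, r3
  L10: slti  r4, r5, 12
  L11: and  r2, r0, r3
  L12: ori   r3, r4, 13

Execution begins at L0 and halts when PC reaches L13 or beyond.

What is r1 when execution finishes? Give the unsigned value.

#0 sub  r5, r0, r4 ; 0/6/8/12/14/65522
#1 addi  r4, r4, 14 ; 0/6/8/12/28/65522
#2 beq  r1, r0, L5 ; 0/6/8/12/28/65522 ; →fallthru
#3 andi  r4, r3, 8 ; 0/6/8/12/8/65522
#4 andi  r5, r3, 1 ; 0/6/8/12/8/0
#5 and  r2, r0, r2 ; 0/6/0/12/8/0
#6 addi  r1, r2, 13 ; 0/13/0/12/8/0
#7 bne  r3, r1, L13 ; 0/13/0/12/8/0 ; →target
#8 slti  r1, r2, 12 ; 0/1/0/12/8/0

1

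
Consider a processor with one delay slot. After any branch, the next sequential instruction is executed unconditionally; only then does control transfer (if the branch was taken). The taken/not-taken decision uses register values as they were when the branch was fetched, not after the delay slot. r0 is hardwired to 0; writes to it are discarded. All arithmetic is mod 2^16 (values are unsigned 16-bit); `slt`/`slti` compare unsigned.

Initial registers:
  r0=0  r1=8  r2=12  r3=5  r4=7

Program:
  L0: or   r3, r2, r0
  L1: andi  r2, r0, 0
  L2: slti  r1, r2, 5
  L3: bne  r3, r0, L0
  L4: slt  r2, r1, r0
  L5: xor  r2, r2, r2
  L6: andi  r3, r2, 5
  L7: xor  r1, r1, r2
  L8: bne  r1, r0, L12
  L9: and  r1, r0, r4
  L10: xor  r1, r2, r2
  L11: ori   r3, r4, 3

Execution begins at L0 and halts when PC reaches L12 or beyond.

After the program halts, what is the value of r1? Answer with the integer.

0

#0 or   r3, r2, r0 ; 0/8/12/12/7
#1 andi  r2, r0, 0 ; 0/8/0/12/7
#2 slti  r1, r2, 5 ; 0/1/0/12/7
#3 bne  r3, r0, L0 ; 0/1/0/12/7 ; →target
#4 slt  r2, r1, r0 ; 0/1/0/12/7
#0 or   r3, r2, r0 ; 0/1/0/0/7
#1 andi  r2, r0, 0 ; 0/1/0/0/7
#2 slti  r1, r2, 5 ; 0/1/0/0/7
#3 bne  r3, r0, L0 ; 0/1/0/0/7 ; →fallthru
#4 slt  r2, r1, r0 ; 0/1/0/0/7
#5 xor  r2, r2, r2 ; 0/1/0/0/7
#6 andi  r3, r2, 5 ; 0/1/0/0/7
#7 xor  r1, r1, r2 ; 0/1/0/0/7
#8 bne  r1, r0, L12 ; 0/1/0/0/7 ; →target
#9 and  r1, r0, r4 ; 0/0/0/0/7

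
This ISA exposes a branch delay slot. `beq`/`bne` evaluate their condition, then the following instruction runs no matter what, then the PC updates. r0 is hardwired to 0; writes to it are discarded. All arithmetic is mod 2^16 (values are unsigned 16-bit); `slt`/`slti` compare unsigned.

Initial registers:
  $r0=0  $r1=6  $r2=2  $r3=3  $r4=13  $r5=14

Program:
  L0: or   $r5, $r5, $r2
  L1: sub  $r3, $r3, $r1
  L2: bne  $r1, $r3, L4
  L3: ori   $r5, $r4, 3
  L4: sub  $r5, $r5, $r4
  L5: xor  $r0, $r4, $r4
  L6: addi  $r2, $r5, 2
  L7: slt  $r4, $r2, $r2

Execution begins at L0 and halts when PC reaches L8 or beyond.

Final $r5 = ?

2

[0] or   $r5, $r5, $r2  →  {$r0:0, $r1:6, $r2:2, $r3:3, $r4:13, $r5:14}
[1] sub  $r3, $r3, $r1  →  {$r0:0, $r1:6, $r2:2, $r3:65533, $r4:13, $r5:14}
[2] bne  $r1, $r3, L4  →  {$r0:0, $r1:6, $r2:2, $r3:65533, $r4:13, $r5:14}  ⟨branch taken⟩
[3] ori   $r5, $r4, 3  →  {$r0:0, $r1:6, $r2:2, $r3:65533, $r4:13, $r5:15}
[4] sub  $r5, $r5, $r4  →  {$r0:0, $r1:6, $r2:2, $r3:65533, $r4:13, $r5:2}
[5] xor  $r0, $r4, $r4  →  {$r0:0, $r1:6, $r2:2, $r3:65533, $r4:13, $r5:2}
[6] addi  $r2, $r5, 2  →  {$r0:0, $r1:6, $r2:4, $r3:65533, $r4:13, $r5:2}
[7] slt  $r4, $r2, $r2  →  {$r0:0, $r1:6, $r2:4, $r3:65533, $r4:0, $r5:2}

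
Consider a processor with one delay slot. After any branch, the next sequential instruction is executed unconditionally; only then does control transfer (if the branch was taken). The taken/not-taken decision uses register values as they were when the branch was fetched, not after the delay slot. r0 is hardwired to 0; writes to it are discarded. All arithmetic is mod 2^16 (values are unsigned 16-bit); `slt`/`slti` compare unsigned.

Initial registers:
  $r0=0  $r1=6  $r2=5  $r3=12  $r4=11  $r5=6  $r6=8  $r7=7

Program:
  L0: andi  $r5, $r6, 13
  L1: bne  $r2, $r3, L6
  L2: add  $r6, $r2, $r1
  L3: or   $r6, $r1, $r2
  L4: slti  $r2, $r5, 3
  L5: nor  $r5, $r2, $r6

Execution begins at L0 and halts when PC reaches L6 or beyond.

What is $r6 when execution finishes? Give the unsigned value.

  step pc=0: andi  $r5, $r6, 13  regs=(0,6,5,12,11,8,8,7)
  step pc=1: bne  $r2, $r3, L6  cond=T  regs=(0,6,5,12,11,8,8,7)
  step pc=2: add  $r6, $r2, $r1  regs=(0,6,5,12,11,8,11,7)

11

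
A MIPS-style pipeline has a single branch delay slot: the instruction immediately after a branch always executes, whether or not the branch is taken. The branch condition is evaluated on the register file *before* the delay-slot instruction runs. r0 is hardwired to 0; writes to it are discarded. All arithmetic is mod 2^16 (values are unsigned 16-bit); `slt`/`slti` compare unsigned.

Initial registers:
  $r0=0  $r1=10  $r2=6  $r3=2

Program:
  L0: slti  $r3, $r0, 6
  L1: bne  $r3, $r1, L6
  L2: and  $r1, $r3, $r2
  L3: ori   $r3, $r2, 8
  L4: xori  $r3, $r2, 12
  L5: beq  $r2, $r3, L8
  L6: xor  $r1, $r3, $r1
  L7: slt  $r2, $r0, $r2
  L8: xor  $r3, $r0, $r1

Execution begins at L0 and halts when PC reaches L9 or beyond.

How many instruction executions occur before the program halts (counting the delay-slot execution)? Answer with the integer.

6

PC=0  slti  $r3, $r0, 6      | $r0=0 $r1=10 $r2=6 $r3=1
PC=1  bne  $r3, $r1, L6      | $r0=0 $r1=10 $r2=6 $r3=1  [TAKEN]
PC=2  and  $r1, $r3, $r2     | $r0=0 $r1=0 $r2=6 $r3=1
PC=6  xor  $r1, $r3, $r1     | $r0=0 $r1=1 $r2=6 $r3=1
PC=7  slt  $r2, $r0, $r2     | $r0=0 $r1=1 $r2=1 $r3=1
PC=8  xor  $r3, $r0, $r1     | $r0=0 $r1=1 $r2=1 $r3=1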